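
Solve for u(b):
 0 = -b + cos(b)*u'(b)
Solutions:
 u(b) = C1 + Integral(b/cos(b), b)


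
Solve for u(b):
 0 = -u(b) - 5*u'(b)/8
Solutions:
 u(b) = C1*exp(-8*b/5)


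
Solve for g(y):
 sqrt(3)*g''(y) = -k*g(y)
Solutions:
 g(y) = C1*exp(-3^(3/4)*y*sqrt(-k)/3) + C2*exp(3^(3/4)*y*sqrt(-k)/3)


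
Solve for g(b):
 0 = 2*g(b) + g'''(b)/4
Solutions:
 g(b) = C3*exp(-2*b) + (C1*sin(sqrt(3)*b) + C2*cos(sqrt(3)*b))*exp(b)


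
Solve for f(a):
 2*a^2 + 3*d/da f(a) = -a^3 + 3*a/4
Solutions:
 f(a) = C1 - a^4/12 - 2*a^3/9 + a^2/8


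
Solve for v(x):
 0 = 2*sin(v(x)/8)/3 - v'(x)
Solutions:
 -2*x/3 + 4*log(cos(v(x)/8) - 1) - 4*log(cos(v(x)/8) + 1) = C1


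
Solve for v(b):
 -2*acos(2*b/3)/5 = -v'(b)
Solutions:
 v(b) = C1 + 2*b*acos(2*b/3)/5 - sqrt(9 - 4*b^2)/5


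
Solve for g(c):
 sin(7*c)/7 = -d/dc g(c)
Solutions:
 g(c) = C1 + cos(7*c)/49


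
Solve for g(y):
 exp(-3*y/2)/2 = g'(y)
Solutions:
 g(y) = C1 - exp(-3*y/2)/3


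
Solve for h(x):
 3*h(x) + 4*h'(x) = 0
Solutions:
 h(x) = C1*exp(-3*x/4)


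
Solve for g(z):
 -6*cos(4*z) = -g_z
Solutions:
 g(z) = C1 + 3*sin(4*z)/2


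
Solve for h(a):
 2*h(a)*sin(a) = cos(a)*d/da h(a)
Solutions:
 h(a) = C1/cos(a)^2


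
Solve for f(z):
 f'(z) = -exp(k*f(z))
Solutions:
 f(z) = Piecewise((log(1/(C1*k + k*z))/k, Ne(k, 0)), (nan, True))
 f(z) = Piecewise((C1 - z, Eq(k, 0)), (nan, True))


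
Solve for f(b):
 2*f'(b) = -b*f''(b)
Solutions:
 f(b) = C1 + C2/b


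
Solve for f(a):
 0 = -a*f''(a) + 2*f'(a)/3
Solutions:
 f(a) = C1 + C2*a^(5/3)


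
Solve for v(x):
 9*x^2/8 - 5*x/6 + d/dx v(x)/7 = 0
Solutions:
 v(x) = C1 - 21*x^3/8 + 35*x^2/12


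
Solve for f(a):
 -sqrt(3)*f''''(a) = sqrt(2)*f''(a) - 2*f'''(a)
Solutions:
 f(a) = C1 + C2*a + (C3*sin(sqrt(3)*a*sqrt(-1 + sqrt(6))/3) + C4*cos(sqrt(3)*a*sqrt(-1 + sqrt(6))/3))*exp(sqrt(3)*a/3)


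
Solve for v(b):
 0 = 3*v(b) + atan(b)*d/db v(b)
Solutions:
 v(b) = C1*exp(-3*Integral(1/atan(b), b))


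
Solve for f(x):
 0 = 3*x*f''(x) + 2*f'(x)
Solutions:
 f(x) = C1 + C2*x^(1/3)


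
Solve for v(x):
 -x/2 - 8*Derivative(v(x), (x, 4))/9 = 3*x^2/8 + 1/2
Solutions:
 v(x) = C1 + C2*x + C3*x^2 + C4*x^3 - 3*x^6/2560 - 3*x^5/640 - 3*x^4/128


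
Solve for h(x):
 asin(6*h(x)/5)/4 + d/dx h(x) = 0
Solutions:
 Integral(1/asin(6*_y/5), (_y, h(x))) = C1 - x/4


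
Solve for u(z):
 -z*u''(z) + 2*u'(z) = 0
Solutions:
 u(z) = C1 + C2*z^3


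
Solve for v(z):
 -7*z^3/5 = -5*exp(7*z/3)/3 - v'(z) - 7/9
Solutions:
 v(z) = C1 + 7*z^4/20 - 7*z/9 - 5*exp(7*z/3)/7


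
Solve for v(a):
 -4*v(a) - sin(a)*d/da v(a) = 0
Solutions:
 v(a) = C1*(cos(a)^2 + 2*cos(a) + 1)/(cos(a)^2 - 2*cos(a) + 1)


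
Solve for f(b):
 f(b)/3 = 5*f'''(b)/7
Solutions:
 f(b) = C3*exp(15^(2/3)*7^(1/3)*b/15) + (C1*sin(3^(1/6)*5^(2/3)*7^(1/3)*b/10) + C2*cos(3^(1/6)*5^(2/3)*7^(1/3)*b/10))*exp(-15^(2/3)*7^(1/3)*b/30)


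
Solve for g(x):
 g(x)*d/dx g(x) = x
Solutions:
 g(x) = -sqrt(C1 + x^2)
 g(x) = sqrt(C1 + x^2)


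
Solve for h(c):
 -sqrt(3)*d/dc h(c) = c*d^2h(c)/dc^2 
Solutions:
 h(c) = C1 + C2*c^(1 - sqrt(3))


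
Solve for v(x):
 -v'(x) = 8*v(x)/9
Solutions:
 v(x) = C1*exp(-8*x/9)


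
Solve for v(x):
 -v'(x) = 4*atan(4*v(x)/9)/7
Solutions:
 Integral(1/atan(4*_y/9), (_y, v(x))) = C1 - 4*x/7


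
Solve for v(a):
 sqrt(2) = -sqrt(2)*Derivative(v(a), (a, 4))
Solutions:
 v(a) = C1 + C2*a + C3*a^2 + C4*a^3 - a^4/24


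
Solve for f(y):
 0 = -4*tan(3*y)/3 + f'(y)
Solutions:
 f(y) = C1 - 4*log(cos(3*y))/9


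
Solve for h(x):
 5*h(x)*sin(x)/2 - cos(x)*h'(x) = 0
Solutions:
 h(x) = C1/cos(x)^(5/2)


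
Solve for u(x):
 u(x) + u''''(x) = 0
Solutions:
 u(x) = (C1*sin(sqrt(2)*x/2) + C2*cos(sqrt(2)*x/2))*exp(-sqrt(2)*x/2) + (C3*sin(sqrt(2)*x/2) + C4*cos(sqrt(2)*x/2))*exp(sqrt(2)*x/2)


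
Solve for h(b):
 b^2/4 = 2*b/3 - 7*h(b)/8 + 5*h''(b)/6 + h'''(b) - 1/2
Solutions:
 h(b) = C1*exp(-b*(50*2^(1/3)/(27*sqrt(32221) + 4853)^(1/3) + 20 + 2^(2/3)*(27*sqrt(32221) + 4853)^(1/3))/72)*sin(2^(1/3)*sqrt(3)*b*(-2^(1/3)*(27*sqrt(32221) + 4853)^(1/3) + 50/(27*sqrt(32221) + 4853)^(1/3))/72) + C2*exp(-b*(50*2^(1/3)/(27*sqrt(32221) + 4853)^(1/3) + 20 + 2^(2/3)*(27*sqrt(32221) + 4853)^(1/3))/72)*cos(2^(1/3)*sqrt(3)*b*(-2^(1/3)*(27*sqrt(32221) + 4853)^(1/3) + 50/(27*sqrt(32221) + 4853)^(1/3))/72) + C3*exp(b*(-10 + 50*2^(1/3)/(27*sqrt(32221) + 4853)^(1/3) + 2^(2/3)*(27*sqrt(32221) + 4853)^(1/3))/36) - 2*b^2/7 + 16*b/21 - 164/147


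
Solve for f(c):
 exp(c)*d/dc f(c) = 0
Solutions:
 f(c) = C1


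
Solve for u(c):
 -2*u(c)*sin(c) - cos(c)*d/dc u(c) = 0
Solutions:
 u(c) = C1*cos(c)^2


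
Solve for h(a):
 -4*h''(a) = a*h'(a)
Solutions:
 h(a) = C1 + C2*erf(sqrt(2)*a/4)


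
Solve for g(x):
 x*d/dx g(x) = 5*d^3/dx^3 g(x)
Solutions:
 g(x) = C1 + Integral(C2*airyai(5^(2/3)*x/5) + C3*airybi(5^(2/3)*x/5), x)


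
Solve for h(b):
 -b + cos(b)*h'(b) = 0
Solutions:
 h(b) = C1 + Integral(b/cos(b), b)


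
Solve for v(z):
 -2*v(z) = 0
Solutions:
 v(z) = 0


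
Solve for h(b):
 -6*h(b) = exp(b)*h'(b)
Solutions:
 h(b) = C1*exp(6*exp(-b))


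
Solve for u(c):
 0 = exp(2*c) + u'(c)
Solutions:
 u(c) = C1 - exp(2*c)/2


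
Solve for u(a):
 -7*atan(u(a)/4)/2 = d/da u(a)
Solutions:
 Integral(1/atan(_y/4), (_y, u(a))) = C1 - 7*a/2


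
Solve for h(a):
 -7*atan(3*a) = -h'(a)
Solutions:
 h(a) = C1 + 7*a*atan(3*a) - 7*log(9*a^2 + 1)/6


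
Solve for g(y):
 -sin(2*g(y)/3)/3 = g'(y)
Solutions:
 y/3 + 3*log(cos(2*g(y)/3) - 1)/4 - 3*log(cos(2*g(y)/3) + 1)/4 = C1


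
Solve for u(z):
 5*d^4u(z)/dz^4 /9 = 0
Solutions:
 u(z) = C1 + C2*z + C3*z^2 + C4*z^3


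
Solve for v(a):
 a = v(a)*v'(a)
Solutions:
 v(a) = -sqrt(C1 + a^2)
 v(a) = sqrt(C1 + a^2)


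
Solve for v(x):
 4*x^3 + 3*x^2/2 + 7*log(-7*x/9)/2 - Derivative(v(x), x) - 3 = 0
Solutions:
 v(x) = C1 + x^4 + x^3/2 + 7*x*log(-x)/2 + x*(-7*log(3) - 13/2 + 7*log(7)/2)


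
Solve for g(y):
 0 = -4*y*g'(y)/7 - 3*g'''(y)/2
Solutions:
 g(y) = C1 + Integral(C2*airyai(-2*21^(2/3)*y/21) + C3*airybi(-2*21^(2/3)*y/21), y)


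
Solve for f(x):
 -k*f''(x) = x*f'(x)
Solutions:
 f(x) = C1 + C2*sqrt(k)*erf(sqrt(2)*x*sqrt(1/k)/2)


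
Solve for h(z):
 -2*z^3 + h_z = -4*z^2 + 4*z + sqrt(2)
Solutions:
 h(z) = C1 + z^4/2 - 4*z^3/3 + 2*z^2 + sqrt(2)*z


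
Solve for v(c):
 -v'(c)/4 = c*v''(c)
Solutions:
 v(c) = C1 + C2*c^(3/4)


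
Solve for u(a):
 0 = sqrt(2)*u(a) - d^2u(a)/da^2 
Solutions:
 u(a) = C1*exp(-2^(1/4)*a) + C2*exp(2^(1/4)*a)


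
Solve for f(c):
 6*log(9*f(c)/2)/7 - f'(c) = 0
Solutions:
 7*Integral(1/(-log(_y) - 2*log(3) + log(2)), (_y, f(c)))/6 = C1 - c


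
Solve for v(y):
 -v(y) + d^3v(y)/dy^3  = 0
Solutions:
 v(y) = C3*exp(y) + (C1*sin(sqrt(3)*y/2) + C2*cos(sqrt(3)*y/2))*exp(-y/2)


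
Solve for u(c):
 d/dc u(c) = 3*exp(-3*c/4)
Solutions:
 u(c) = C1 - 4*exp(-3*c/4)


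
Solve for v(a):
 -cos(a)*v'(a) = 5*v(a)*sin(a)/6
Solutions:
 v(a) = C1*cos(a)^(5/6)


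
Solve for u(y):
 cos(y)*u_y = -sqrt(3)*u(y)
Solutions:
 u(y) = C1*(sin(y) - 1)^(sqrt(3)/2)/(sin(y) + 1)^(sqrt(3)/2)


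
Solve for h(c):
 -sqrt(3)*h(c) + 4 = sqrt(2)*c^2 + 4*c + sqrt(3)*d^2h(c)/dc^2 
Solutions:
 h(c) = C1*sin(c) + C2*cos(c) - sqrt(6)*c^2/3 - 4*sqrt(3)*c/3 + 2*sqrt(6)/3 + 4*sqrt(3)/3


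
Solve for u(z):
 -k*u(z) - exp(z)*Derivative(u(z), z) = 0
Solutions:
 u(z) = C1*exp(k*exp(-z))


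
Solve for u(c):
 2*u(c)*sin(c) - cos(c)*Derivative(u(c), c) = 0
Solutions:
 u(c) = C1/cos(c)^2


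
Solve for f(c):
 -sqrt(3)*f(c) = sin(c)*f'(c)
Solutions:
 f(c) = C1*(cos(c) + 1)^(sqrt(3)/2)/(cos(c) - 1)^(sqrt(3)/2)


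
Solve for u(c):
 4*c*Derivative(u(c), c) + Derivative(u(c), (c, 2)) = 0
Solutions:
 u(c) = C1 + C2*erf(sqrt(2)*c)


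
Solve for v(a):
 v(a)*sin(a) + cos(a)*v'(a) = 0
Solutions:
 v(a) = C1*cos(a)


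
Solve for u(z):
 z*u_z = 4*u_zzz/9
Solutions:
 u(z) = C1 + Integral(C2*airyai(2^(1/3)*3^(2/3)*z/2) + C3*airybi(2^(1/3)*3^(2/3)*z/2), z)


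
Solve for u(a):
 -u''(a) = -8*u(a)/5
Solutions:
 u(a) = C1*exp(-2*sqrt(10)*a/5) + C2*exp(2*sqrt(10)*a/5)


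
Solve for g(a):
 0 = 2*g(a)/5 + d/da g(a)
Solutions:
 g(a) = C1*exp(-2*a/5)


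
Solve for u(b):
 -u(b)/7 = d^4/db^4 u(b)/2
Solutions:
 u(b) = (C1*sin(14^(3/4)*b/14) + C2*cos(14^(3/4)*b/14))*exp(-14^(3/4)*b/14) + (C3*sin(14^(3/4)*b/14) + C4*cos(14^(3/4)*b/14))*exp(14^(3/4)*b/14)


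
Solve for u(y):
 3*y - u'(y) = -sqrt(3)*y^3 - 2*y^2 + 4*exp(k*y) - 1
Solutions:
 u(y) = C1 + sqrt(3)*y^4/4 + 2*y^3/3 + 3*y^2/2 + y - 4*exp(k*y)/k


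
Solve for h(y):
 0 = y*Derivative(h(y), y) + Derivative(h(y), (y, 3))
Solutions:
 h(y) = C1 + Integral(C2*airyai(-y) + C3*airybi(-y), y)


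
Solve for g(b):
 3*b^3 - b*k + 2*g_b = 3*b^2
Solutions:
 g(b) = C1 - 3*b^4/8 + b^3/2 + b^2*k/4


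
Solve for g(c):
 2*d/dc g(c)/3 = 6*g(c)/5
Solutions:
 g(c) = C1*exp(9*c/5)


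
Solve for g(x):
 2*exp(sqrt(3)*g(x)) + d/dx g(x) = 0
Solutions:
 g(x) = sqrt(3)*(2*log(1/(C1 + 2*x)) - log(3))/6


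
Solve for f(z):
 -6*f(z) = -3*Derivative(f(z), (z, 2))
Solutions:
 f(z) = C1*exp(-sqrt(2)*z) + C2*exp(sqrt(2)*z)


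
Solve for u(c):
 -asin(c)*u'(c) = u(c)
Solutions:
 u(c) = C1*exp(-Integral(1/asin(c), c))


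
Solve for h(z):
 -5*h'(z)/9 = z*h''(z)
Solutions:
 h(z) = C1 + C2*z^(4/9)


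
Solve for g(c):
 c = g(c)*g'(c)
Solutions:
 g(c) = -sqrt(C1 + c^2)
 g(c) = sqrt(C1 + c^2)


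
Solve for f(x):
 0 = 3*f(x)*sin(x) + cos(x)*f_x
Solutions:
 f(x) = C1*cos(x)^3


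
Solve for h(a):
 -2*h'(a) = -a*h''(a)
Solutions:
 h(a) = C1 + C2*a^3


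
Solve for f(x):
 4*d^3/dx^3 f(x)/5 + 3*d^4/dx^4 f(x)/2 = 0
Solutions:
 f(x) = C1 + C2*x + C3*x^2 + C4*exp(-8*x/15)


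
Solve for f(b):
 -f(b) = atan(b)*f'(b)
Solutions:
 f(b) = C1*exp(-Integral(1/atan(b), b))


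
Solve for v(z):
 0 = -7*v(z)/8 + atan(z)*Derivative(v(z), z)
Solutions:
 v(z) = C1*exp(7*Integral(1/atan(z), z)/8)


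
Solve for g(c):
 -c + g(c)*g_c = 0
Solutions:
 g(c) = -sqrt(C1 + c^2)
 g(c) = sqrt(C1 + c^2)


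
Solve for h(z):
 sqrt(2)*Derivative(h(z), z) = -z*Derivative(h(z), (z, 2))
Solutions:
 h(z) = C1 + C2*z^(1 - sqrt(2))


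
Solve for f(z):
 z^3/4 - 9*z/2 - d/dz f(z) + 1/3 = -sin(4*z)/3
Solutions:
 f(z) = C1 + z^4/16 - 9*z^2/4 + z/3 - cos(4*z)/12


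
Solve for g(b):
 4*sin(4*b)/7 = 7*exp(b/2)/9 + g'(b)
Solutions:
 g(b) = C1 - 14*exp(b/2)/9 - cos(4*b)/7


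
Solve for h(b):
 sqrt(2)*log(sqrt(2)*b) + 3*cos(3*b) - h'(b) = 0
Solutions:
 h(b) = C1 + sqrt(2)*b*(log(b) - 1) + sqrt(2)*b*log(2)/2 + sin(3*b)


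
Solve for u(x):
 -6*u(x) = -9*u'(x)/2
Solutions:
 u(x) = C1*exp(4*x/3)


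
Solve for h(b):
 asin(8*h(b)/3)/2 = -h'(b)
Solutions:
 Integral(1/asin(8*_y/3), (_y, h(b))) = C1 - b/2


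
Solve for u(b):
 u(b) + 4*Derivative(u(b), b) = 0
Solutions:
 u(b) = C1*exp(-b/4)


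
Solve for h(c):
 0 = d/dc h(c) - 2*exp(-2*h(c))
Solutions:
 h(c) = log(-sqrt(C1 + 4*c))
 h(c) = log(C1 + 4*c)/2


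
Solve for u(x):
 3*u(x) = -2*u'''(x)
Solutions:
 u(x) = C3*exp(-2^(2/3)*3^(1/3)*x/2) + (C1*sin(2^(2/3)*3^(5/6)*x/4) + C2*cos(2^(2/3)*3^(5/6)*x/4))*exp(2^(2/3)*3^(1/3)*x/4)


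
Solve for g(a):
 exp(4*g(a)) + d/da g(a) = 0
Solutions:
 g(a) = log(-I*(1/(C1 + 4*a))^(1/4))
 g(a) = log(I*(1/(C1 + 4*a))^(1/4))
 g(a) = log(-(1/(C1 + 4*a))^(1/4))
 g(a) = log(1/(C1 + 4*a))/4


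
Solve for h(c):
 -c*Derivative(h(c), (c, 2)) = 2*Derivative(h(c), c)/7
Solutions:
 h(c) = C1 + C2*c^(5/7)


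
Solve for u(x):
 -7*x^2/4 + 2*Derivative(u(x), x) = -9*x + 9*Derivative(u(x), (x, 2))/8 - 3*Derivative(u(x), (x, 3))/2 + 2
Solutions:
 u(x) = C1 + 7*x^3/24 - 225*x^2/128 - 2345*x/1024 + (C2*sin(sqrt(687)*x/24) + C3*cos(sqrt(687)*x/24))*exp(3*x/8)


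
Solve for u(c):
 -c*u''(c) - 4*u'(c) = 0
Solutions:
 u(c) = C1 + C2/c^3


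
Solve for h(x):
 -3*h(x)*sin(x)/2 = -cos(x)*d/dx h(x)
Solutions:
 h(x) = C1/cos(x)^(3/2)


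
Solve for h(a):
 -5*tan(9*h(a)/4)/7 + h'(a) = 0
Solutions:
 h(a) = -4*asin(C1*exp(45*a/28))/9 + 4*pi/9
 h(a) = 4*asin(C1*exp(45*a/28))/9


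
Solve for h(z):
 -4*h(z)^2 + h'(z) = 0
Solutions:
 h(z) = -1/(C1 + 4*z)


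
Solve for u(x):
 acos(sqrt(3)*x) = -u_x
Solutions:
 u(x) = C1 - x*acos(sqrt(3)*x) + sqrt(3)*sqrt(1 - 3*x^2)/3


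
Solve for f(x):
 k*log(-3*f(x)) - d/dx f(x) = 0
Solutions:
 Integral(1/(log(-_y) + log(3)), (_y, f(x))) = C1 + k*x


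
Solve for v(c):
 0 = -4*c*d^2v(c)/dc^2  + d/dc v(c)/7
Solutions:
 v(c) = C1 + C2*c^(29/28)


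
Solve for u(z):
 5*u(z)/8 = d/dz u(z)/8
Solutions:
 u(z) = C1*exp(5*z)


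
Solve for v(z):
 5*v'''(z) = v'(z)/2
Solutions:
 v(z) = C1 + C2*exp(-sqrt(10)*z/10) + C3*exp(sqrt(10)*z/10)


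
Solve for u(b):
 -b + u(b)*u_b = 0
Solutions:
 u(b) = -sqrt(C1 + b^2)
 u(b) = sqrt(C1 + b^2)


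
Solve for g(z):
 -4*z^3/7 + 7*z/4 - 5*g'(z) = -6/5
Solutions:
 g(z) = C1 - z^4/35 + 7*z^2/40 + 6*z/25


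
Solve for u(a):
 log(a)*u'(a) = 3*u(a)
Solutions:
 u(a) = C1*exp(3*li(a))


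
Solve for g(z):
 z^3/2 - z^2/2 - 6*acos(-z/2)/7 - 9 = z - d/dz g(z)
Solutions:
 g(z) = C1 - z^4/8 + z^3/6 + z^2/2 + 6*z*acos(-z/2)/7 + 9*z + 6*sqrt(4 - z^2)/7


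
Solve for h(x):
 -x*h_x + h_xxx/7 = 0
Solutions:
 h(x) = C1 + Integral(C2*airyai(7^(1/3)*x) + C3*airybi(7^(1/3)*x), x)


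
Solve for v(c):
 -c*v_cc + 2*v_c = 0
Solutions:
 v(c) = C1 + C2*c^3


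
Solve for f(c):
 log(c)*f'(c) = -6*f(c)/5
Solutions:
 f(c) = C1*exp(-6*li(c)/5)


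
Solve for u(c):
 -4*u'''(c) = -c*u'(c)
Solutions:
 u(c) = C1 + Integral(C2*airyai(2^(1/3)*c/2) + C3*airybi(2^(1/3)*c/2), c)


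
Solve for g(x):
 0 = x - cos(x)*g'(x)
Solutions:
 g(x) = C1 + Integral(x/cos(x), x)


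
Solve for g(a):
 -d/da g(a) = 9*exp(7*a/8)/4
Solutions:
 g(a) = C1 - 18*exp(7*a/8)/7


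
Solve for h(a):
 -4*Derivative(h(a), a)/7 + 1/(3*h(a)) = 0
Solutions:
 h(a) = -sqrt(C1 + 42*a)/6
 h(a) = sqrt(C1 + 42*a)/6


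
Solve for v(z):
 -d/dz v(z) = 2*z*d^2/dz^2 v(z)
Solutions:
 v(z) = C1 + C2*sqrt(z)


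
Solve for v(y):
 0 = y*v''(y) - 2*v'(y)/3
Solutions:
 v(y) = C1 + C2*y^(5/3)


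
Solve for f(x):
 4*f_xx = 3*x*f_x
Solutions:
 f(x) = C1 + C2*erfi(sqrt(6)*x/4)


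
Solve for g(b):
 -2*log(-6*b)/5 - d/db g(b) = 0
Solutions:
 g(b) = C1 - 2*b*log(-b)/5 + 2*b*(1 - log(6))/5


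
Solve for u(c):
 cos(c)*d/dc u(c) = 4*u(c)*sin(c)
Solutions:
 u(c) = C1/cos(c)^4


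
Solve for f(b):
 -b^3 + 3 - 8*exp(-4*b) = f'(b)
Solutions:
 f(b) = C1 - b^4/4 + 3*b + 2*exp(-4*b)


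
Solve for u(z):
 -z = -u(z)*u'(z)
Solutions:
 u(z) = -sqrt(C1 + z^2)
 u(z) = sqrt(C1 + z^2)


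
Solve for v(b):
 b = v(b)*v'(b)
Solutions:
 v(b) = -sqrt(C1 + b^2)
 v(b) = sqrt(C1 + b^2)


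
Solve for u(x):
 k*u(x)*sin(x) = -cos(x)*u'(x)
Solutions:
 u(x) = C1*exp(k*log(cos(x)))


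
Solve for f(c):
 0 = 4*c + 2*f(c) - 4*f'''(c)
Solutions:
 f(c) = C3*exp(2^(2/3)*c/2) - 2*c + (C1*sin(2^(2/3)*sqrt(3)*c/4) + C2*cos(2^(2/3)*sqrt(3)*c/4))*exp(-2^(2/3)*c/4)


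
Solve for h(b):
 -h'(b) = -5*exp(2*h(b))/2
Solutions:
 h(b) = log(-sqrt(-1/(C1 + 5*b)))
 h(b) = log(-1/(C1 + 5*b))/2


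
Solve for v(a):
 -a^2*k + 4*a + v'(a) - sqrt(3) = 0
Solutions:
 v(a) = C1 + a^3*k/3 - 2*a^2 + sqrt(3)*a


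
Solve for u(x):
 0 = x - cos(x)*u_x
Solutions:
 u(x) = C1 + Integral(x/cos(x), x)


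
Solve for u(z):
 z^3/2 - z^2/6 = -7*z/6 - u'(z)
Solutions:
 u(z) = C1 - z^4/8 + z^3/18 - 7*z^2/12


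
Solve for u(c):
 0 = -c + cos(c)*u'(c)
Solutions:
 u(c) = C1 + Integral(c/cos(c), c)


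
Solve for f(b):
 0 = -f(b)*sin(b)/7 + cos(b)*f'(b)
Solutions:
 f(b) = C1/cos(b)^(1/7)


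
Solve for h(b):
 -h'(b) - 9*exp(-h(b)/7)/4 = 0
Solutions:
 h(b) = 7*log(C1 - 9*b/28)


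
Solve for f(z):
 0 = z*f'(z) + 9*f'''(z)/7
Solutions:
 f(z) = C1 + Integral(C2*airyai(-21^(1/3)*z/3) + C3*airybi(-21^(1/3)*z/3), z)


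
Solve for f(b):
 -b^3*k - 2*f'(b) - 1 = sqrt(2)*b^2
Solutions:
 f(b) = C1 - b^4*k/8 - sqrt(2)*b^3/6 - b/2


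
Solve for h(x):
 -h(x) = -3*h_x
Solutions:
 h(x) = C1*exp(x/3)


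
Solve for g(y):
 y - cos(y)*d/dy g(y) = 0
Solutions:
 g(y) = C1 + Integral(y/cos(y), y)


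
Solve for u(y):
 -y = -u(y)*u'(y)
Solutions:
 u(y) = -sqrt(C1 + y^2)
 u(y) = sqrt(C1 + y^2)


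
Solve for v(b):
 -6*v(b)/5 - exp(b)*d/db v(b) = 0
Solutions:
 v(b) = C1*exp(6*exp(-b)/5)


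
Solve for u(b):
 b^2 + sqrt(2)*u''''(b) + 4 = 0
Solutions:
 u(b) = C1 + C2*b + C3*b^2 + C4*b^3 - sqrt(2)*b^6/720 - sqrt(2)*b^4/12


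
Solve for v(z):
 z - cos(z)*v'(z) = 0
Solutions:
 v(z) = C1 + Integral(z/cos(z), z)


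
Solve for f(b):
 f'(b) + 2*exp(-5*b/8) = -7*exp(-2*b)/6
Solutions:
 f(b) = C1 + 7*exp(-2*b)/12 + 16*exp(-5*b/8)/5


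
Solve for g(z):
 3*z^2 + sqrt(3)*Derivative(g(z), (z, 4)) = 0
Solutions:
 g(z) = C1 + C2*z + C3*z^2 + C4*z^3 - sqrt(3)*z^6/360


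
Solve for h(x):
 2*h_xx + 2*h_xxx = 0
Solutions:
 h(x) = C1 + C2*x + C3*exp(-x)


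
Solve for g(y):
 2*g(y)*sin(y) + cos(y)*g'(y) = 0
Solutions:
 g(y) = C1*cos(y)^2


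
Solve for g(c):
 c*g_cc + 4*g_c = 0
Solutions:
 g(c) = C1 + C2/c^3


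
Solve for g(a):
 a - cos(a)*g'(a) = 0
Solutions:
 g(a) = C1 + Integral(a/cos(a), a)


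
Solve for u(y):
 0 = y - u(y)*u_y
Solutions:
 u(y) = -sqrt(C1 + y^2)
 u(y) = sqrt(C1 + y^2)


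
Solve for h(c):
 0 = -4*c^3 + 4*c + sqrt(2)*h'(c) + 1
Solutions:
 h(c) = C1 + sqrt(2)*c^4/2 - sqrt(2)*c^2 - sqrt(2)*c/2


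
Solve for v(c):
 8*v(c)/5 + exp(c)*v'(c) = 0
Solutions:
 v(c) = C1*exp(8*exp(-c)/5)


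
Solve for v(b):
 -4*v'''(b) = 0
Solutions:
 v(b) = C1 + C2*b + C3*b^2


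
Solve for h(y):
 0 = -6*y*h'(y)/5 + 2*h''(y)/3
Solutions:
 h(y) = C1 + C2*erfi(3*sqrt(10)*y/10)


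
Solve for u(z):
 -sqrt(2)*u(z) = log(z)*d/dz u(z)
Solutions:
 u(z) = C1*exp(-sqrt(2)*li(z))


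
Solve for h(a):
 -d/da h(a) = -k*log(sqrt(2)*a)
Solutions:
 h(a) = C1 + a*k*log(a) - a*k + a*k*log(2)/2


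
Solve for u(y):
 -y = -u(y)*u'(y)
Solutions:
 u(y) = -sqrt(C1 + y^2)
 u(y) = sqrt(C1 + y^2)


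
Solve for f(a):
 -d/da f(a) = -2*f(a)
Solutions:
 f(a) = C1*exp(2*a)


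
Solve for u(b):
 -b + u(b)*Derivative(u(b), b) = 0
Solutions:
 u(b) = -sqrt(C1 + b^2)
 u(b) = sqrt(C1 + b^2)


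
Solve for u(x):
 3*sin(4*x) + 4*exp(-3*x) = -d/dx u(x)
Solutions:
 u(x) = C1 + 3*cos(4*x)/4 + 4*exp(-3*x)/3


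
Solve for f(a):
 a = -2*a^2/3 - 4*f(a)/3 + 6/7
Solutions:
 f(a) = -a^2/2 - 3*a/4 + 9/14


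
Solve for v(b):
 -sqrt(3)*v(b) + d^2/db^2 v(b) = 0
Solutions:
 v(b) = C1*exp(-3^(1/4)*b) + C2*exp(3^(1/4)*b)


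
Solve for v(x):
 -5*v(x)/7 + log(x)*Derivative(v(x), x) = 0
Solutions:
 v(x) = C1*exp(5*li(x)/7)


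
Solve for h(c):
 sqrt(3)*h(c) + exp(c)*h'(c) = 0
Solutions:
 h(c) = C1*exp(sqrt(3)*exp(-c))


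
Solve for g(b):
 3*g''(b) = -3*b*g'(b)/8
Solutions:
 g(b) = C1 + C2*erf(b/4)


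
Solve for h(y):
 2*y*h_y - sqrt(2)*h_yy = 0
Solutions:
 h(y) = C1 + C2*erfi(2^(3/4)*y/2)


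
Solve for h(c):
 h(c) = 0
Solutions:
 h(c) = 0


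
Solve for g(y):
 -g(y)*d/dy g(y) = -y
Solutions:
 g(y) = -sqrt(C1 + y^2)
 g(y) = sqrt(C1 + y^2)


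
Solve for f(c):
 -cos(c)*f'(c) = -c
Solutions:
 f(c) = C1 + Integral(c/cos(c), c)


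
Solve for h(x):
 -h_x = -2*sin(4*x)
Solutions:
 h(x) = C1 - cos(4*x)/2


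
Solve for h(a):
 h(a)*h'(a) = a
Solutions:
 h(a) = -sqrt(C1 + a^2)
 h(a) = sqrt(C1 + a^2)


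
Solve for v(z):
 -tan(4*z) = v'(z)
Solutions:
 v(z) = C1 + log(cos(4*z))/4


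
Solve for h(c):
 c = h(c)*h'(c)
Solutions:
 h(c) = -sqrt(C1 + c^2)
 h(c) = sqrt(C1 + c^2)


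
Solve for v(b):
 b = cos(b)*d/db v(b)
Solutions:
 v(b) = C1 + Integral(b/cos(b), b)


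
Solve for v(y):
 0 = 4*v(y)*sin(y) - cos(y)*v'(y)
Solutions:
 v(y) = C1/cos(y)^4


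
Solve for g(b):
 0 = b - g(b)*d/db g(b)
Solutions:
 g(b) = -sqrt(C1 + b^2)
 g(b) = sqrt(C1 + b^2)


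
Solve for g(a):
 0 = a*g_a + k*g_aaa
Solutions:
 g(a) = C1 + Integral(C2*airyai(a*(-1/k)^(1/3)) + C3*airybi(a*(-1/k)^(1/3)), a)


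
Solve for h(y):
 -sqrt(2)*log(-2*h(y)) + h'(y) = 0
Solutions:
 -sqrt(2)*Integral(1/(log(-_y) + log(2)), (_y, h(y)))/2 = C1 - y


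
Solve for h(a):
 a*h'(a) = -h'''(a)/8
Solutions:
 h(a) = C1 + Integral(C2*airyai(-2*a) + C3*airybi(-2*a), a)


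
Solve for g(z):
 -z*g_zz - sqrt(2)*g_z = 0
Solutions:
 g(z) = C1 + C2*z^(1 - sqrt(2))


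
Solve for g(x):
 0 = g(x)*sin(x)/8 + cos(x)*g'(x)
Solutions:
 g(x) = C1*cos(x)^(1/8)


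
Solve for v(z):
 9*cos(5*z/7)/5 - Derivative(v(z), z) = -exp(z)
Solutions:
 v(z) = C1 + exp(z) + 63*sin(5*z/7)/25


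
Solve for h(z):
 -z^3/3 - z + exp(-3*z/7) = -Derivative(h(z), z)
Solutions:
 h(z) = C1 + z^4/12 + z^2/2 + 7*exp(-3*z/7)/3


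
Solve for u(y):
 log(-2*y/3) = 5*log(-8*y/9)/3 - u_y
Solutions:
 u(y) = C1 + 2*y*log(-y)/3 + y*(-7*log(3)/3 - 2/3 + 4*log(2))


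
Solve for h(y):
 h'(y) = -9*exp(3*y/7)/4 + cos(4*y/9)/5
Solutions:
 h(y) = C1 - 21*exp(3*y/7)/4 + 9*sin(4*y/9)/20


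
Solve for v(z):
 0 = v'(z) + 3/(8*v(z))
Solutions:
 v(z) = -sqrt(C1 - 3*z)/2
 v(z) = sqrt(C1 - 3*z)/2


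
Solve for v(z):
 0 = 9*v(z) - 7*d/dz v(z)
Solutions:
 v(z) = C1*exp(9*z/7)


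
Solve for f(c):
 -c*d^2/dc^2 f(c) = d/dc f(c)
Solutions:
 f(c) = C1 + C2*log(c)


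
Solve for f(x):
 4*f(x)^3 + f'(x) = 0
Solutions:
 f(x) = -sqrt(2)*sqrt(-1/(C1 - 4*x))/2
 f(x) = sqrt(2)*sqrt(-1/(C1 - 4*x))/2


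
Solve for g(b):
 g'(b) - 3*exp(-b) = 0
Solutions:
 g(b) = C1 - 3*exp(-b)


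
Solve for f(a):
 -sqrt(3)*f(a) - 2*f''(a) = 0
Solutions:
 f(a) = C1*sin(sqrt(2)*3^(1/4)*a/2) + C2*cos(sqrt(2)*3^(1/4)*a/2)


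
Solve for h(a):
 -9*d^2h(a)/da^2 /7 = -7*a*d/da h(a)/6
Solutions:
 h(a) = C1 + C2*erfi(7*sqrt(3)*a/18)


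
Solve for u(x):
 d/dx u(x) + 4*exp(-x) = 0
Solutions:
 u(x) = C1 + 4*exp(-x)


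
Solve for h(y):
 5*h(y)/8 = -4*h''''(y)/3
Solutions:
 h(y) = (C1*sin(30^(1/4)*y/4) + C2*cos(30^(1/4)*y/4))*exp(-30^(1/4)*y/4) + (C3*sin(30^(1/4)*y/4) + C4*cos(30^(1/4)*y/4))*exp(30^(1/4)*y/4)


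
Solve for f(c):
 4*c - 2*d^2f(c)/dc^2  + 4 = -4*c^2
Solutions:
 f(c) = C1 + C2*c + c^4/6 + c^3/3 + c^2


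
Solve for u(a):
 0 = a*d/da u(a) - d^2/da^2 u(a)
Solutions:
 u(a) = C1 + C2*erfi(sqrt(2)*a/2)


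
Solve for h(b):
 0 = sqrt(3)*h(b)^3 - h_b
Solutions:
 h(b) = -sqrt(2)*sqrt(-1/(C1 + sqrt(3)*b))/2
 h(b) = sqrt(2)*sqrt(-1/(C1 + sqrt(3)*b))/2


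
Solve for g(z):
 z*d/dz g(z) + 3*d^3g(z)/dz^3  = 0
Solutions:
 g(z) = C1 + Integral(C2*airyai(-3^(2/3)*z/3) + C3*airybi(-3^(2/3)*z/3), z)


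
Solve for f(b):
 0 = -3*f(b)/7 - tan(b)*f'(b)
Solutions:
 f(b) = C1/sin(b)^(3/7)


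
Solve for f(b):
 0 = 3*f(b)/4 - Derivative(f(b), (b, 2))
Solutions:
 f(b) = C1*exp(-sqrt(3)*b/2) + C2*exp(sqrt(3)*b/2)


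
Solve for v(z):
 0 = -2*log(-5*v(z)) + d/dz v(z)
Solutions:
 -Integral(1/(log(-_y) + log(5)), (_y, v(z)))/2 = C1 - z


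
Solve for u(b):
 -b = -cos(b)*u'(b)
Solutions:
 u(b) = C1 + Integral(b/cos(b), b)


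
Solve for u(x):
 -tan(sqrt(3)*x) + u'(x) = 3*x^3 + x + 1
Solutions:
 u(x) = C1 + 3*x^4/4 + x^2/2 + x - sqrt(3)*log(cos(sqrt(3)*x))/3


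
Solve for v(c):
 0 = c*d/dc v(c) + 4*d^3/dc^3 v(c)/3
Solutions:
 v(c) = C1 + Integral(C2*airyai(-6^(1/3)*c/2) + C3*airybi(-6^(1/3)*c/2), c)


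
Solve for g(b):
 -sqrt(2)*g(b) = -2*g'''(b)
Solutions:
 g(b) = C3*exp(2^(5/6)*b/2) + (C1*sin(2^(5/6)*sqrt(3)*b/4) + C2*cos(2^(5/6)*sqrt(3)*b/4))*exp(-2^(5/6)*b/4)


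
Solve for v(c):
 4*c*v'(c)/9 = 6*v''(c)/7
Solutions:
 v(c) = C1 + C2*erfi(sqrt(21)*c/9)


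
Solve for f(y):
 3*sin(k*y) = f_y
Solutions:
 f(y) = C1 - 3*cos(k*y)/k


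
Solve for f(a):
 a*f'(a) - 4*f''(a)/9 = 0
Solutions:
 f(a) = C1 + C2*erfi(3*sqrt(2)*a/4)


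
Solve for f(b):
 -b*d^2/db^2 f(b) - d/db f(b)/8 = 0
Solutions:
 f(b) = C1 + C2*b^(7/8)


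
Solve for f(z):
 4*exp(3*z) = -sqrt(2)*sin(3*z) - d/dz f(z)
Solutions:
 f(z) = C1 - 4*exp(3*z)/3 + sqrt(2)*cos(3*z)/3


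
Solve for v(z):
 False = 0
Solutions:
 v(z) = C1 - 6*z*acos(-z/2)/7 + zoo*z - 6*sqrt(4 - z^2)/7


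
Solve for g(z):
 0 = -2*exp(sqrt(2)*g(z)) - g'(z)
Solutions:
 g(z) = sqrt(2)*(2*log(1/(C1 + 2*z)) - log(2))/4


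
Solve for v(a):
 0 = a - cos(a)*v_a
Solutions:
 v(a) = C1 + Integral(a/cos(a), a)


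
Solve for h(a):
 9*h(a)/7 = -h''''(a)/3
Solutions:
 h(a) = (C1*sin(sqrt(2)*21^(3/4)*a/14) + C2*cos(sqrt(2)*21^(3/4)*a/14))*exp(-sqrt(2)*21^(3/4)*a/14) + (C3*sin(sqrt(2)*21^(3/4)*a/14) + C4*cos(sqrt(2)*21^(3/4)*a/14))*exp(sqrt(2)*21^(3/4)*a/14)


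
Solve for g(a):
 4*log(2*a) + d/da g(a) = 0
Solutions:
 g(a) = C1 - 4*a*log(a) - a*log(16) + 4*a


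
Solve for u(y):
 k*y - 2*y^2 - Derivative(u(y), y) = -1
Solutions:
 u(y) = C1 + k*y^2/2 - 2*y^3/3 + y


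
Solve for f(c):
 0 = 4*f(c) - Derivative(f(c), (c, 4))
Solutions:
 f(c) = C1*exp(-sqrt(2)*c) + C2*exp(sqrt(2)*c) + C3*sin(sqrt(2)*c) + C4*cos(sqrt(2)*c)


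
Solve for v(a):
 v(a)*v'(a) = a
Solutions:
 v(a) = -sqrt(C1 + a^2)
 v(a) = sqrt(C1 + a^2)


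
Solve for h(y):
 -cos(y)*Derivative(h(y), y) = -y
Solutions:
 h(y) = C1 + Integral(y/cos(y), y)


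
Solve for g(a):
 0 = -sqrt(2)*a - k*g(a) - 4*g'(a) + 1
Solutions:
 g(a) = C1*exp(-a*k/4) - sqrt(2)*a/k + 1/k + 4*sqrt(2)/k^2


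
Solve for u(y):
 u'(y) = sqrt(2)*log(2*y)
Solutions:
 u(y) = C1 + sqrt(2)*y*log(y) - sqrt(2)*y + sqrt(2)*y*log(2)


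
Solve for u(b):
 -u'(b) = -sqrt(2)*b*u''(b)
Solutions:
 u(b) = C1 + C2*b^(sqrt(2)/2 + 1)


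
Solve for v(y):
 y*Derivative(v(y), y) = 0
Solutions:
 v(y) = C1


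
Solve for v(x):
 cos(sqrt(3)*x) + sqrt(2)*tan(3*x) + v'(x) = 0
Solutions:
 v(x) = C1 + sqrt(2)*log(cos(3*x))/3 - sqrt(3)*sin(sqrt(3)*x)/3


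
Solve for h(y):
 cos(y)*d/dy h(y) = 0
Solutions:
 h(y) = C1


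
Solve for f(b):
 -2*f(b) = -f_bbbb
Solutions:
 f(b) = C1*exp(-2^(1/4)*b) + C2*exp(2^(1/4)*b) + C3*sin(2^(1/4)*b) + C4*cos(2^(1/4)*b)


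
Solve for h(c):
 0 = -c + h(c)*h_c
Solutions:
 h(c) = -sqrt(C1 + c^2)
 h(c) = sqrt(C1 + c^2)


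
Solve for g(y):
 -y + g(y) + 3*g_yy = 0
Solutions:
 g(y) = C1*sin(sqrt(3)*y/3) + C2*cos(sqrt(3)*y/3) + y


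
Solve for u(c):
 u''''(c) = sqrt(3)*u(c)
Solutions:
 u(c) = C1*exp(-3^(1/8)*c) + C2*exp(3^(1/8)*c) + C3*sin(3^(1/8)*c) + C4*cos(3^(1/8)*c)


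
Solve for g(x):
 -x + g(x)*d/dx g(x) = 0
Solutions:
 g(x) = -sqrt(C1 + x^2)
 g(x) = sqrt(C1 + x^2)


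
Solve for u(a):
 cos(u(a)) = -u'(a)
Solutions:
 u(a) = pi - asin((C1 + exp(2*a))/(C1 - exp(2*a)))
 u(a) = asin((C1 + exp(2*a))/(C1 - exp(2*a)))


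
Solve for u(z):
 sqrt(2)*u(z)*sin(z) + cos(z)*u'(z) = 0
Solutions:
 u(z) = C1*cos(z)^(sqrt(2))


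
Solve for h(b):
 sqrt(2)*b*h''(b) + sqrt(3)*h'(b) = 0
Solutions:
 h(b) = C1 + C2*b^(1 - sqrt(6)/2)


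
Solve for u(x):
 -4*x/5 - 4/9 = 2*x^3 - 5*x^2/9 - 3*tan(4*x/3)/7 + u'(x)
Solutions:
 u(x) = C1 - x^4/2 + 5*x^3/27 - 2*x^2/5 - 4*x/9 - 9*log(cos(4*x/3))/28


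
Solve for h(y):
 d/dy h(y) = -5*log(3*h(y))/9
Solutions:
 9*Integral(1/(log(_y) + log(3)), (_y, h(y)))/5 = C1 - y


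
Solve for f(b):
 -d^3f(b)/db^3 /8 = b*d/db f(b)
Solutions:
 f(b) = C1 + Integral(C2*airyai(-2*b) + C3*airybi(-2*b), b)


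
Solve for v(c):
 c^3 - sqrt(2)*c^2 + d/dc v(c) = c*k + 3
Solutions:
 v(c) = C1 - c^4/4 + sqrt(2)*c^3/3 + c^2*k/2 + 3*c


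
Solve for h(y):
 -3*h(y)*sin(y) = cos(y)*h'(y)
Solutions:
 h(y) = C1*cos(y)^3


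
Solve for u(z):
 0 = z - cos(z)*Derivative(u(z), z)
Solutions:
 u(z) = C1 + Integral(z/cos(z), z)


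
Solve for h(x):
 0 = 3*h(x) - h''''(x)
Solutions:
 h(x) = C1*exp(-3^(1/4)*x) + C2*exp(3^(1/4)*x) + C3*sin(3^(1/4)*x) + C4*cos(3^(1/4)*x)


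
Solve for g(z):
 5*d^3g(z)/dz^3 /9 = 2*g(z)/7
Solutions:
 g(z) = C3*exp(18^(1/3)*35^(2/3)*z/35) + (C1*sin(3*2^(1/3)*3^(1/6)*35^(2/3)*z/70) + C2*cos(3*2^(1/3)*3^(1/6)*35^(2/3)*z/70))*exp(-18^(1/3)*35^(2/3)*z/70)


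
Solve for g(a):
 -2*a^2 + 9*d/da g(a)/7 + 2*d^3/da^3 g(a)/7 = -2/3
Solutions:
 g(a) = C1 + C2*sin(3*sqrt(2)*a/2) + C3*cos(3*sqrt(2)*a/2) + 14*a^3/27 - 98*a/81


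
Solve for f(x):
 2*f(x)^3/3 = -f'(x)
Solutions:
 f(x) = -sqrt(6)*sqrt(-1/(C1 - 2*x))/2
 f(x) = sqrt(6)*sqrt(-1/(C1 - 2*x))/2


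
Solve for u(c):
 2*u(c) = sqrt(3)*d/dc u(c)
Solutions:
 u(c) = C1*exp(2*sqrt(3)*c/3)


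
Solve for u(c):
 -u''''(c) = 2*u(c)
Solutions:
 u(c) = (C1*sin(2^(3/4)*c/2) + C2*cos(2^(3/4)*c/2))*exp(-2^(3/4)*c/2) + (C3*sin(2^(3/4)*c/2) + C4*cos(2^(3/4)*c/2))*exp(2^(3/4)*c/2)


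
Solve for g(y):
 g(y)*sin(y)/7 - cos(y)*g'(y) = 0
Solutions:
 g(y) = C1/cos(y)^(1/7)


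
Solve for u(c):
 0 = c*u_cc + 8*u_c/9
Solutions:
 u(c) = C1 + C2*c^(1/9)


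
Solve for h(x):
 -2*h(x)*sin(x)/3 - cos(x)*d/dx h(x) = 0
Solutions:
 h(x) = C1*cos(x)^(2/3)


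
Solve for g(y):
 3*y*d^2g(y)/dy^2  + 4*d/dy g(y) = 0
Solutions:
 g(y) = C1 + C2/y^(1/3)


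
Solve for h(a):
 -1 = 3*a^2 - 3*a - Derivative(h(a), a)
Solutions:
 h(a) = C1 + a^3 - 3*a^2/2 + a


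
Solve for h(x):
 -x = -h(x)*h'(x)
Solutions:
 h(x) = -sqrt(C1 + x^2)
 h(x) = sqrt(C1 + x^2)


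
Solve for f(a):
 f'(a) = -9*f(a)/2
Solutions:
 f(a) = C1*exp(-9*a/2)


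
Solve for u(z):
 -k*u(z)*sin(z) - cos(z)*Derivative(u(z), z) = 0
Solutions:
 u(z) = C1*exp(k*log(cos(z)))


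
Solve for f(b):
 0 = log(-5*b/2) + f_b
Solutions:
 f(b) = C1 - b*log(-b) + b*(-log(5) + log(2) + 1)


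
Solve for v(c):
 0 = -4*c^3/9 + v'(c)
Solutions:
 v(c) = C1 + c^4/9


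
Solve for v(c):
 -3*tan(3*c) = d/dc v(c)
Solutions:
 v(c) = C1 + log(cos(3*c))


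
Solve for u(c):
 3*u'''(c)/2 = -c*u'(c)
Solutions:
 u(c) = C1 + Integral(C2*airyai(-2^(1/3)*3^(2/3)*c/3) + C3*airybi(-2^(1/3)*3^(2/3)*c/3), c)


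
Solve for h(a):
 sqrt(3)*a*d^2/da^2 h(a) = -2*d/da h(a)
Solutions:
 h(a) = C1 + C2*a^(1 - 2*sqrt(3)/3)


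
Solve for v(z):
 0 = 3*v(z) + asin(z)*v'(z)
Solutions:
 v(z) = C1*exp(-3*Integral(1/asin(z), z))


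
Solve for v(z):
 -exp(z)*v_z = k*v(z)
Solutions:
 v(z) = C1*exp(k*exp(-z))


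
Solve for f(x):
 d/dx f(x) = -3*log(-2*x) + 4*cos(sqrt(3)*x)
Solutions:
 f(x) = C1 - 3*x*log(-x) - 3*x*log(2) + 3*x + 4*sqrt(3)*sin(sqrt(3)*x)/3


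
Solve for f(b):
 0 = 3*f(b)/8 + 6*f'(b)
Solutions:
 f(b) = C1*exp(-b/16)


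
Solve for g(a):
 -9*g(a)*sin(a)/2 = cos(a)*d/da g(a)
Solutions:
 g(a) = C1*cos(a)^(9/2)


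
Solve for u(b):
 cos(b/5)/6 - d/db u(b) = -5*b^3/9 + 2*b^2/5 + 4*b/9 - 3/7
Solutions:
 u(b) = C1 + 5*b^4/36 - 2*b^3/15 - 2*b^2/9 + 3*b/7 + 5*sin(b/5)/6


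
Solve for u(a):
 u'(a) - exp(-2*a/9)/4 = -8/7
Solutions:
 u(a) = C1 - 8*a/7 - 9*exp(-2*a/9)/8


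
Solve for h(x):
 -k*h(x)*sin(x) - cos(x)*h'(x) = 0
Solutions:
 h(x) = C1*exp(k*log(cos(x)))


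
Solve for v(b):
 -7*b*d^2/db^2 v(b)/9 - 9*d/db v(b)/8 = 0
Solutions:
 v(b) = C1 + C2/b^(25/56)


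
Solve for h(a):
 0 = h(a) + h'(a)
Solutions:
 h(a) = C1*exp(-a)


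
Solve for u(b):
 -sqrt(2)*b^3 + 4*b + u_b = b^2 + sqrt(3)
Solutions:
 u(b) = C1 + sqrt(2)*b^4/4 + b^3/3 - 2*b^2 + sqrt(3)*b


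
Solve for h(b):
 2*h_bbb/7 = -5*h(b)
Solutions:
 h(b) = C3*exp(-2^(2/3)*35^(1/3)*b/2) + (C1*sin(2^(2/3)*sqrt(3)*35^(1/3)*b/4) + C2*cos(2^(2/3)*sqrt(3)*35^(1/3)*b/4))*exp(2^(2/3)*35^(1/3)*b/4)


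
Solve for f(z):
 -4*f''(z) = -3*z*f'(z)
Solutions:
 f(z) = C1 + C2*erfi(sqrt(6)*z/4)


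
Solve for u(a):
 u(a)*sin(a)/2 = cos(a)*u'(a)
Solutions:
 u(a) = C1/sqrt(cos(a))


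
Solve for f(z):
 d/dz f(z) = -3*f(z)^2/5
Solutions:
 f(z) = 5/(C1 + 3*z)


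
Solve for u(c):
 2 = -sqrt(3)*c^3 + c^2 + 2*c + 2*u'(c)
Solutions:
 u(c) = C1 + sqrt(3)*c^4/8 - c^3/6 - c^2/2 + c


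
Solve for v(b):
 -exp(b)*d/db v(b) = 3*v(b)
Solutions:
 v(b) = C1*exp(3*exp(-b))


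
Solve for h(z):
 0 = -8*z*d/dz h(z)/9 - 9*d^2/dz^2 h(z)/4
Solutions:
 h(z) = C1 + C2*erf(4*z/9)


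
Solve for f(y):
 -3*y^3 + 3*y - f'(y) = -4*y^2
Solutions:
 f(y) = C1 - 3*y^4/4 + 4*y^3/3 + 3*y^2/2


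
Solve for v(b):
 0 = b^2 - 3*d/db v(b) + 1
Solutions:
 v(b) = C1 + b^3/9 + b/3


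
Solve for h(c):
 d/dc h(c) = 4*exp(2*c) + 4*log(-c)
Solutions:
 h(c) = C1 + 4*c*log(-c) - 4*c + 2*exp(2*c)


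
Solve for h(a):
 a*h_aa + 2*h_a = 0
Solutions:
 h(a) = C1 + C2/a


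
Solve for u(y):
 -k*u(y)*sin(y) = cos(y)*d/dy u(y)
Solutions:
 u(y) = C1*exp(k*log(cos(y)))


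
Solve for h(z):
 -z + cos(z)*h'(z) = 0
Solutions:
 h(z) = C1 + Integral(z/cos(z), z)


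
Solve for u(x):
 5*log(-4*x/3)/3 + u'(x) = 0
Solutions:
 u(x) = C1 - 5*x*log(-x)/3 + 5*x*(-2*log(2) + 1 + log(3))/3


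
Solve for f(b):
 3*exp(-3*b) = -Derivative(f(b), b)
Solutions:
 f(b) = C1 + exp(-3*b)


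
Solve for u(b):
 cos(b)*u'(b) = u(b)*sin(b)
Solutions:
 u(b) = C1/cos(b)


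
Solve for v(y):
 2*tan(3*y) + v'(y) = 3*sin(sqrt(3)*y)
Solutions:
 v(y) = C1 + 2*log(cos(3*y))/3 - sqrt(3)*cos(sqrt(3)*y)


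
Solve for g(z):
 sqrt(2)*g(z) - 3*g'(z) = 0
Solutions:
 g(z) = C1*exp(sqrt(2)*z/3)


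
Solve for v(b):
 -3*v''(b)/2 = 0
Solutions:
 v(b) = C1 + C2*b


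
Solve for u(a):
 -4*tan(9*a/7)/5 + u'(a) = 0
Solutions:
 u(a) = C1 - 28*log(cos(9*a/7))/45


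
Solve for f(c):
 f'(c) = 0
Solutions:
 f(c) = C1


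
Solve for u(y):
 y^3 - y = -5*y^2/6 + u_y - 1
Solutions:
 u(y) = C1 + y^4/4 + 5*y^3/18 - y^2/2 + y


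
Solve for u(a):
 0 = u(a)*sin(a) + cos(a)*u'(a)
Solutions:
 u(a) = C1*cos(a)


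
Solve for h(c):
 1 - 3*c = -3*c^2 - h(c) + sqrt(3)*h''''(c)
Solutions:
 h(c) = C1*exp(-3^(7/8)*c/3) + C2*exp(3^(7/8)*c/3) + C3*sin(3^(7/8)*c/3) + C4*cos(3^(7/8)*c/3) - 3*c^2 + 3*c - 1


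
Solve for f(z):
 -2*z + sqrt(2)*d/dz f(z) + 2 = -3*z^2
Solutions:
 f(z) = C1 - sqrt(2)*z^3/2 + sqrt(2)*z^2/2 - sqrt(2)*z


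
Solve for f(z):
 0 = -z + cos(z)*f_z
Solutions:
 f(z) = C1 + Integral(z/cos(z), z)


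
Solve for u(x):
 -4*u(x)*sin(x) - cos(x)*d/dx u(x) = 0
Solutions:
 u(x) = C1*cos(x)^4


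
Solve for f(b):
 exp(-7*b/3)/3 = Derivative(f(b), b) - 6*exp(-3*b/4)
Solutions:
 f(b) = C1 - exp(-7*b/3)/7 - 8*exp(-3*b/4)


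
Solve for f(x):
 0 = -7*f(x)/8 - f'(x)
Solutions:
 f(x) = C1*exp(-7*x/8)


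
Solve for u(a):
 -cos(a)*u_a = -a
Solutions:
 u(a) = C1 + Integral(a/cos(a), a)


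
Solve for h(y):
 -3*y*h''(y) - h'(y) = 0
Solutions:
 h(y) = C1 + C2*y^(2/3)


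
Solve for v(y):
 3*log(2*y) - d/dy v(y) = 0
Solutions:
 v(y) = C1 + 3*y*log(y) - 3*y + y*log(8)


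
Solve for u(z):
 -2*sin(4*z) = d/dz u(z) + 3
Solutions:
 u(z) = C1 - 3*z + cos(4*z)/2


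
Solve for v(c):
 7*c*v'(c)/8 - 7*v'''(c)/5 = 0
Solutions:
 v(c) = C1 + Integral(C2*airyai(5^(1/3)*c/2) + C3*airybi(5^(1/3)*c/2), c)


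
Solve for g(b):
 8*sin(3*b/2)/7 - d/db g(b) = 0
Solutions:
 g(b) = C1 - 16*cos(3*b/2)/21


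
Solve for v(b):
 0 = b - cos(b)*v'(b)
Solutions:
 v(b) = C1 + Integral(b/cos(b), b)


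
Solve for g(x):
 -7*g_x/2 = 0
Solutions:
 g(x) = C1


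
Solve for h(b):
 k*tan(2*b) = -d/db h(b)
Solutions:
 h(b) = C1 + k*log(cos(2*b))/2


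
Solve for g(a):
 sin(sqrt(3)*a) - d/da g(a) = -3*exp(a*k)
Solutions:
 g(a) = C1 - sqrt(3)*cos(sqrt(3)*a)/3 + 3*exp(a*k)/k


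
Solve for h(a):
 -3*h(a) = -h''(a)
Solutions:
 h(a) = C1*exp(-sqrt(3)*a) + C2*exp(sqrt(3)*a)


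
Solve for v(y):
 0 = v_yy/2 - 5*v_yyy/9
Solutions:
 v(y) = C1 + C2*y + C3*exp(9*y/10)


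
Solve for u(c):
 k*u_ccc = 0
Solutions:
 u(c) = C1 + C2*c + C3*c^2


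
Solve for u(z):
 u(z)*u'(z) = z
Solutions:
 u(z) = -sqrt(C1 + z^2)
 u(z) = sqrt(C1 + z^2)


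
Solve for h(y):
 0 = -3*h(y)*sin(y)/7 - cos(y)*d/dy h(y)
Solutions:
 h(y) = C1*cos(y)^(3/7)


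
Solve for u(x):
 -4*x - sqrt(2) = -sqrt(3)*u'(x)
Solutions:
 u(x) = C1 + 2*sqrt(3)*x^2/3 + sqrt(6)*x/3


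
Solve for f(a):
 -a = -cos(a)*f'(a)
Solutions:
 f(a) = C1 + Integral(a/cos(a), a)


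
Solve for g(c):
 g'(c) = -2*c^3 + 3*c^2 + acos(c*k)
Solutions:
 g(c) = C1 - c^4/2 + c^3 + Piecewise((c*acos(c*k) - sqrt(-c^2*k^2 + 1)/k, Ne(k, 0)), (pi*c/2, True))


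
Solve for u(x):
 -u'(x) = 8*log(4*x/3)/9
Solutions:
 u(x) = C1 - 8*x*log(x)/9 - 16*x*log(2)/9 + 8*x/9 + 8*x*log(3)/9


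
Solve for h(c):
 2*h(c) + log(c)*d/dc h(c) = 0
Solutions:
 h(c) = C1*exp(-2*li(c))


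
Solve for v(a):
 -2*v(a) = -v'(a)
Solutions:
 v(a) = C1*exp(2*a)


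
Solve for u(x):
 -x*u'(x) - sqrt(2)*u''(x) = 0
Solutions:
 u(x) = C1 + C2*erf(2^(1/4)*x/2)


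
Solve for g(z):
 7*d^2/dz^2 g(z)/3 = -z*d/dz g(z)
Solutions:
 g(z) = C1 + C2*erf(sqrt(42)*z/14)


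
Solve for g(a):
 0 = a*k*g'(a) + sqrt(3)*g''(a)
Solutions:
 g(a) = Piecewise((-sqrt(2)*3^(1/4)*sqrt(pi)*C1*erf(sqrt(2)*3^(3/4)*a*sqrt(k)/6)/(2*sqrt(k)) - C2, (k > 0) | (k < 0)), (-C1*a - C2, True))


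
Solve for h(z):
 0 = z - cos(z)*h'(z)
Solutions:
 h(z) = C1 + Integral(z/cos(z), z)


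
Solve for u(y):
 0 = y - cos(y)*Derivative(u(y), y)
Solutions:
 u(y) = C1 + Integral(y/cos(y), y)


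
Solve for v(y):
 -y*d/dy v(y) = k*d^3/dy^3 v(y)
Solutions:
 v(y) = C1 + Integral(C2*airyai(y*(-1/k)^(1/3)) + C3*airybi(y*(-1/k)^(1/3)), y)


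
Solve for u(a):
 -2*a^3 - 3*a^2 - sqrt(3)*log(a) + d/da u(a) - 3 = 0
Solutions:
 u(a) = C1 + a^4/2 + a^3 + sqrt(3)*a*log(a) - sqrt(3)*a + 3*a


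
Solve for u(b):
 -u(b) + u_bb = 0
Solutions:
 u(b) = C1*exp(-b) + C2*exp(b)


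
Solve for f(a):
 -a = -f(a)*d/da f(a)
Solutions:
 f(a) = -sqrt(C1 + a^2)
 f(a) = sqrt(C1 + a^2)


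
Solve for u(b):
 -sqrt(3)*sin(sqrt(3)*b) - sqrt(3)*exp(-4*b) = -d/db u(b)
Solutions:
 u(b) = C1 - cos(sqrt(3)*b) - sqrt(3)*exp(-4*b)/4


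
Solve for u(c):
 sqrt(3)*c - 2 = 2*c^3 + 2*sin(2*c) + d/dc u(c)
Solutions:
 u(c) = C1 - c^4/2 + sqrt(3)*c^2/2 - 2*c + cos(2*c)


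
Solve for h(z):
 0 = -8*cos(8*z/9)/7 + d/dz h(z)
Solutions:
 h(z) = C1 + 9*sin(8*z/9)/7


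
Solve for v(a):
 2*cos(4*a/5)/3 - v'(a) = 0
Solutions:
 v(a) = C1 + 5*sin(4*a/5)/6


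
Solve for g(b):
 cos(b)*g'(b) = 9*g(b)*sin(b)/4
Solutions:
 g(b) = C1/cos(b)^(9/4)


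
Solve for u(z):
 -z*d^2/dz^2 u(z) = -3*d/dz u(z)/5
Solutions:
 u(z) = C1 + C2*z^(8/5)


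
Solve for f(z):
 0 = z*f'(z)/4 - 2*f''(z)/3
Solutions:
 f(z) = C1 + C2*erfi(sqrt(3)*z/4)


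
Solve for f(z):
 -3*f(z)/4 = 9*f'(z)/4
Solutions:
 f(z) = C1*exp(-z/3)


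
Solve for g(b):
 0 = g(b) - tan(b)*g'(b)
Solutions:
 g(b) = C1*sin(b)


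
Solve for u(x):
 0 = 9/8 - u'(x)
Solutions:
 u(x) = C1 + 9*x/8


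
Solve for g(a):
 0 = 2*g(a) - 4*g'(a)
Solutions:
 g(a) = C1*exp(a/2)
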